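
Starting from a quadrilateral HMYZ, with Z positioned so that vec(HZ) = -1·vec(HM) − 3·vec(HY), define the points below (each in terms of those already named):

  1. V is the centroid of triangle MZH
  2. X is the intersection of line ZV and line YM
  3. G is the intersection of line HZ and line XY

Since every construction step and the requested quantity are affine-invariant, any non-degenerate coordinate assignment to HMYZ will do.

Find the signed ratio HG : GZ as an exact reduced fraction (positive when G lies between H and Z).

HG:GZ = -1/5

Work in coordinates with H = (0, 0), M = (1, 0), Y = (0, 1), Z = (-1, -3).
1. V is the centroid of triangle MZH ⇒ V = (0, -1)
2. X is the intersection of line ZV and line YM ⇒ X = (2/3, 1/3)
3. G is the intersection of line HZ and line XY ⇒ G = (1/4, 3/4)
G = H + t·(Z−H) with t = -1/4, so HG:GZ = t:(1−t) = -1/4:5/4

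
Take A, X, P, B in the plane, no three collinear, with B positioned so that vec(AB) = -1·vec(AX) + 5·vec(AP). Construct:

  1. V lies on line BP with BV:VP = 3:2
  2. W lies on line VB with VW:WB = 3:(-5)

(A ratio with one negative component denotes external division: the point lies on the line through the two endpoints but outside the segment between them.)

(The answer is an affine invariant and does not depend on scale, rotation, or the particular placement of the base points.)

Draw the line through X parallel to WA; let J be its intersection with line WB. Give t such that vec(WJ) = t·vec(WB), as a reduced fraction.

t = 2/3

Set A = (0, 0), X = (1, 0), P = (0, 1), B = (-1, 5); any affine frame gives the same invariant.
1. V lies on line BP with BV:VP = 3:2 ⇒ V = (-2/5, 13/5)
2. W lies on line VB with VW:WB = 3:(-5) ⇒ W = (1/2, -1)
through X parallel to WA: direction (-1/2, 1); meets WB at J = (-1/2, 3)
J = W + t·(B−W) with t = 2/3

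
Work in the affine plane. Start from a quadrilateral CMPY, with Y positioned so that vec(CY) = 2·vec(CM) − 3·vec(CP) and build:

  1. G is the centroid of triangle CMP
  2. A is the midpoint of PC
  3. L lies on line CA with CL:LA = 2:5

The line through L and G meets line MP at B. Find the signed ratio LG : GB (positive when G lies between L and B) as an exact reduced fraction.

LG:GB = 11/7

Choose coordinates C = (0, 0), M = (1, 0), P = (0, 1), Y = (2, -3).
1. G is the centroid of triangle CMP ⇒ G = (1/3, 1/3)
2. A is the midpoint of PC ⇒ A = (0, 1/2)
3. L lies on line CA with CL:LA = 2:5 ⇒ L = (0, 1/7)
line LG meets MP at B = (6/11, 5/11)
G = L + t·(B−L) with t = 11/18, so LG:GB = 11/18:7/18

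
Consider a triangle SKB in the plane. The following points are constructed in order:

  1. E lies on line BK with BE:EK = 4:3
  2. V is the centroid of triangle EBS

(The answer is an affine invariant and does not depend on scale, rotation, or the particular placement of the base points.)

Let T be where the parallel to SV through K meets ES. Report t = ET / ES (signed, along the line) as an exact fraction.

Set S = (0, 0), K = (1, 0), B = (0, 1); any affine frame gives the same invariant.
1. E lies on line BK with BE:EK = 4:3 ⇒ E = (4/7, 3/7)
2. V is the centroid of triangle EBS ⇒ V = (4/21, 10/21)
through K parallel to SV: direction (4/21, 10/21); meets ES at T = (10/7, 15/14)
T = E + t·(S−E) with t = -3/2

t = -3/2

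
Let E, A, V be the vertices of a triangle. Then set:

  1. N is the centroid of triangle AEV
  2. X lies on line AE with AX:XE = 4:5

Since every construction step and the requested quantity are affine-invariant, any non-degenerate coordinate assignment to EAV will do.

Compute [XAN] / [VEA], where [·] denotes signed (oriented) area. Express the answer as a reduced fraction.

Assign E = (0, 0), A = (1, 0), V = (0, 1) — the answer is frame-independent, so this choice is without loss of generality.
1. N is the centroid of triangle AEV ⇒ N = (1/3, 1/3)
2. X lies on line AE with AX:XE = 4:5 ⇒ X = (5/9, 0)
2·[XAN] = 4/27, 2·[VEA] = 1
[XAN]:[VEA] = 4/27:1 = 4/27

[XAN]:[VEA] = 4/27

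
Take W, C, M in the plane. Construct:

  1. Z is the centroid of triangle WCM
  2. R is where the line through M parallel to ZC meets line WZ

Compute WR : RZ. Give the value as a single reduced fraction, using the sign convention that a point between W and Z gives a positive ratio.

WR:RZ = -2

Set W = (0, 0), C = (1, 0), M = (0, 1); any affine frame gives the same invariant.
1. Z is the centroid of triangle WCM ⇒ Z = (1/3, 1/3)
2. R is where the line through M parallel to ZC meets line WZ ⇒ R = (2/3, 2/3)
R = W + t·(Z−W) with t = 2, so WR:RZ = t:(1−t) = 2:-1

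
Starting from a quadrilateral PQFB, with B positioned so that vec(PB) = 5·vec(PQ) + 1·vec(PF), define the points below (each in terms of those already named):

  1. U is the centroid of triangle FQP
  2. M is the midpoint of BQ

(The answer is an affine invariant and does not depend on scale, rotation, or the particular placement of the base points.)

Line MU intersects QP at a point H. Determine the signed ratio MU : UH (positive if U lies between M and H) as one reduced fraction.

Work in coordinates with P = (0, 0), Q = (1, 0), F = (0, 1), B = (5, 1).
1. U is the centroid of triangle FQP ⇒ U = (1/3, 1/3)
2. M is the midpoint of BQ ⇒ M = (3, 1/2)
line MU meets QP at H = (-5, 0)
U = M + t·(H−M) with t = 1/3, so MU:UH = 1/3:2/3

MU:UH = 1/2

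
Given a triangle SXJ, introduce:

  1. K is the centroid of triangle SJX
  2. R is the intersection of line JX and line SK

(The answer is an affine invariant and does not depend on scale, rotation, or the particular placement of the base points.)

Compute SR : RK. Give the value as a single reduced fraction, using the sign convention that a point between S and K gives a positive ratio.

Choose coordinates S = (0, 0), X = (1, 0), J = (0, 1).
1. K is the centroid of triangle SJX ⇒ K = (1/3, 1/3)
2. R is the intersection of line JX and line SK ⇒ R = (1/2, 1/2)
R = S + t·(K−S) with t = 3/2, so SR:RK = t:(1−t) = 3/2:-1/2

SR:RK = -3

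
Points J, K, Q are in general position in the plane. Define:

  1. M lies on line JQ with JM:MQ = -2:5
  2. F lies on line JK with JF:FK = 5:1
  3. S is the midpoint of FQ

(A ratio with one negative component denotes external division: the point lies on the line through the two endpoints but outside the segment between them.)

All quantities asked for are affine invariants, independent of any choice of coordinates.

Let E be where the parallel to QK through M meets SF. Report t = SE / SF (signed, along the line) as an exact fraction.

t = 19

Work in coordinates with J = (0, 0), K = (1, 0), Q = (0, 1).
1. M lies on line JQ with JM:MQ = -2:5 ⇒ M = (0, -2/3)
2. F lies on line JK with JF:FK = 5:1 ⇒ F = (5/6, 0)
3. S is the midpoint of FQ ⇒ S = (5/12, 1/2)
through M parallel to QK: direction (1, -1); meets SF at E = (25/3, -9)
E = S + t·(F−S) with t = 19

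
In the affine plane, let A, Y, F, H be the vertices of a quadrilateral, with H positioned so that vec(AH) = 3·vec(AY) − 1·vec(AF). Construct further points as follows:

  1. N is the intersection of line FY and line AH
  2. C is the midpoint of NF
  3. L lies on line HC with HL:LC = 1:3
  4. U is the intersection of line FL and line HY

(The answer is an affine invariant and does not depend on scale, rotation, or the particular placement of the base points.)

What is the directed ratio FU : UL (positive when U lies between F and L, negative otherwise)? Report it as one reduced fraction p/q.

Assign A = (0, 0), Y = (1, 0), F = (0, 1), H = (3, -1) — the answer is frame-independent, so this choice is without loss of generality.
1. N is the intersection of line FY and line AH ⇒ N = (3/2, -1/2)
2. C is the midpoint of NF ⇒ C = (3/4, 1/4)
3. L lies on line HC with HL:LC = 1:3 ⇒ L = (39/16, -11/16)
4. U is the intersection of line FL and line HY ⇒ U = (13/5, -4/5)
U = F + t·(L−F) with t = 16/15, so FU:UL = t:(1−t) = 16/15:-1/15

FU:UL = -16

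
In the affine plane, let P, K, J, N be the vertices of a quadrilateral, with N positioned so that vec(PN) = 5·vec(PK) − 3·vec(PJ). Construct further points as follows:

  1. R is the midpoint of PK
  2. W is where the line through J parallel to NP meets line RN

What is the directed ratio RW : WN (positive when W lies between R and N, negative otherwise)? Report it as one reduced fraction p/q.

RW:WN = -7/10

Work in coordinates with P = (0, 0), K = (1, 0), J = (0, 1), N = (5, -3).
1. R is the midpoint of PK ⇒ R = (1/2, 0)
2. W is where the line through J parallel to NP meets line RN ⇒ W = (-10, 7)
W = R + t·(N−R) with t = -7/3, so RW:WN = t:(1−t) = -7/3:10/3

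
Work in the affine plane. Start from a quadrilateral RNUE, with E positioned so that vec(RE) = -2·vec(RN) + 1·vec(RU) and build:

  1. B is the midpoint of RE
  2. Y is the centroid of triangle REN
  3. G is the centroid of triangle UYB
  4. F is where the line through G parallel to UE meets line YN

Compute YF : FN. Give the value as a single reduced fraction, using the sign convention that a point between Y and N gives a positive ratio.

YF:FN = -5/11

Set R = (0, 0), N = (1, 0), U = (0, 1), E = (-2, 1); any affine frame gives the same invariant.
1. B is the midpoint of RE ⇒ B = (-1, 1/2)
2. Y is the centroid of triangle REN ⇒ Y = (-1/3, 1/3)
3. G is the centroid of triangle UYB ⇒ G = (-4/9, 11/18)
4. F is where the line through G parallel to UE meets line YN ⇒ F = (-13/9, 11/18)
F = Y + t·(N−Y) with t = -5/6, so YF:FN = t:(1−t) = -5/6:11/6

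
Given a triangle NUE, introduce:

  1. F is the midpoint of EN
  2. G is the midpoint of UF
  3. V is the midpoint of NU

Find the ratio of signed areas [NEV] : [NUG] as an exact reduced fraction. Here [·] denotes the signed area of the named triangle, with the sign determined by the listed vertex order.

Assign N = (0, 0), U = (1, 0), E = (0, 1) — the answer is frame-independent, so this choice is without loss of generality.
1. F is the midpoint of EN ⇒ F = (0, 1/2)
2. G is the midpoint of UF ⇒ G = (1/2, 1/4)
3. V is the midpoint of NU ⇒ V = (1/2, 0)
2·[NEV] = -1/2, 2·[NUG] = 1/4
[NEV]:[NUG] = -1/2:1/4 = -2

[NEV]:[NUG] = -2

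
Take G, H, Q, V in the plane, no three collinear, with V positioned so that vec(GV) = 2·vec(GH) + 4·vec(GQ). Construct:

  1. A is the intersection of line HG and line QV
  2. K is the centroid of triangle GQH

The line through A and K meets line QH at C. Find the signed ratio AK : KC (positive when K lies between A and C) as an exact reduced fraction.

Choose coordinates G = (0, 0), H = (1, 0), Q = (0, 1), V = (2, 4).
1. A is the intersection of line HG and line QV ⇒ A = (-2/3, 0)
2. K is the centroid of triangle GQH ⇒ K = (1/3, 1/3)
line AK meets QH at C = (7/12, 5/12)
K = A + t·(C−A) with t = 4/5, so AK:KC = 4/5:1/5

AK:KC = 4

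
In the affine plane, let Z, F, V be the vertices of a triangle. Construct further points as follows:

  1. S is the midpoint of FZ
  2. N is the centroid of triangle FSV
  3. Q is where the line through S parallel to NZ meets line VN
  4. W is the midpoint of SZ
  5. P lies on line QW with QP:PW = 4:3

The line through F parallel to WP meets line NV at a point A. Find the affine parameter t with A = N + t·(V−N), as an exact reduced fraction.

Set Z = (0, 0), F = (1, 0), V = (0, 1); any affine frame gives the same invariant.
1. S is the midpoint of FZ ⇒ S = (1/2, 0)
2. N is the centroid of triangle FSV ⇒ N = (1/2, 1/3)
3. Q is where the line through S parallel to NZ meets line VN ⇒ Q = (2/3, 1/9)
4. W is the midpoint of SZ ⇒ W = (1/4, 0)
5. P lies on line QW with QP:PW = 4:3 ⇒ P = (3/7, 1/21)
through F parallel to WP: direction (5/28, 1/21); meets NV at A = (19/24, -1/18)
A = N + t·(V−N) with t = -7/12

t = -7/12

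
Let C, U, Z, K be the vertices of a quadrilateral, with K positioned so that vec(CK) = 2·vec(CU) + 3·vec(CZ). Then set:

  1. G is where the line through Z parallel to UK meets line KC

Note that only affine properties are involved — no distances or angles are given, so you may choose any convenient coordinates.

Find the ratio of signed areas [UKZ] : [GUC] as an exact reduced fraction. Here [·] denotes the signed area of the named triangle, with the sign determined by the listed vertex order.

[UKZ]:[GUC] = 4

Choose coordinates C = (0, 0), U = (1, 0), Z = (0, 1), K = (2, 3).
1. G is where the line through Z parallel to UK meets line KC ⇒ G = (-2/3, -1)
2·[UKZ] = 4, 2·[GUC] = 1
[UKZ]:[GUC] = 4:1 = 4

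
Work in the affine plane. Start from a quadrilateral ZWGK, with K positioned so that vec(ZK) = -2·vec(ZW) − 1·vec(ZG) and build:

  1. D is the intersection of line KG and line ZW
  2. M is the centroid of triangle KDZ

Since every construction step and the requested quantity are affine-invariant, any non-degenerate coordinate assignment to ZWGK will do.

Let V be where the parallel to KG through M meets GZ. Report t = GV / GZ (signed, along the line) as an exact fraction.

t = 1/3

Work in coordinates with Z = (0, 0), W = (1, 0), G = (0, 1), K = (-2, -1).
1. D is the intersection of line KG and line ZW ⇒ D = (-1, 0)
2. M is the centroid of triangle KDZ ⇒ M = (-1, -1/3)
through M parallel to KG: direction (2, 2); meets GZ at V = (0, 2/3)
V = G + t·(Z−G) with t = 1/3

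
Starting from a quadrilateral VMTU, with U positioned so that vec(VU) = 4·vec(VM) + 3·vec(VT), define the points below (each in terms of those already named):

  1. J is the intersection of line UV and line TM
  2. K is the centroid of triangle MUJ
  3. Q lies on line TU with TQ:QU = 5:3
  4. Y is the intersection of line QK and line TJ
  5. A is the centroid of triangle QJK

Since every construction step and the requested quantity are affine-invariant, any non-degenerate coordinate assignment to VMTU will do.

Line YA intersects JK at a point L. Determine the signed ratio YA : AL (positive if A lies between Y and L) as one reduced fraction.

YA:AL = -31/7

Assign V = (0, 0), M = (1, 0), T = (0, 1), U = (4, 3) — the answer is frame-independent, so this choice is without loss of generality.
1. J is the intersection of line UV and line TM ⇒ J = (4/7, 3/7)
2. K is the centroid of triangle MUJ ⇒ K = (13/7, 8/7)
3. Q lies on line TU with TQ:QU = 5:3 ⇒ Q = (5/2, 9/4)
4. Y is the intersection of line QK and line TJ ⇒ Y = (55/49, -6/49)
5. A is the centroid of triangle QJK ⇒ A = (23/14, 107/84)
line YA meets JK at L = (331/217, 208/217)
A = Y + t·(L−Y) with t = 31/24, so YA:AL = 31/24:-7/24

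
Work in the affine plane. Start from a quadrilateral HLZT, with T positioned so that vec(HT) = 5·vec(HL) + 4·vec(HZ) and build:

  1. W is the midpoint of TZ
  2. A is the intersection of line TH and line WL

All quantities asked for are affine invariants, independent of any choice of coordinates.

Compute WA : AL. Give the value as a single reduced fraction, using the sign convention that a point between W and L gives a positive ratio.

Work in coordinates with H = (0, 0), L = (1, 0), Z = (0, 1), T = (5, 4).
1. W is the midpoint of TZ ⇒ W = (5/2, 5/2)
2. A is the intersection of line TH and line WL ⇒ A = (25/13, 20/13)
A = W + t·(L−W) with t = 5/13, so WA:AL = t:(1−t) = 5/13:8/13

WA:AL = 5/8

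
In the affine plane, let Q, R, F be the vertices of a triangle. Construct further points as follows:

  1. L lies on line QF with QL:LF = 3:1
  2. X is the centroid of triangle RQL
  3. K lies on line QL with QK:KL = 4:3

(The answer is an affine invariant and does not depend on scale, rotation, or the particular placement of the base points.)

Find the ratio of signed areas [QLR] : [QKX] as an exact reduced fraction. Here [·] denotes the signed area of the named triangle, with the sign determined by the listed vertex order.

Work in coordinates with Q = (0, 0), R = (1, 0), F = (0, 1).
1. L lies on line QF with QL:LF = 3:1 ⇒ L = (0, 3/4)
2. X is the centroid of triangle RQL ⇒ X = (1/3, 1/4)
3. K lies on line QL with QK:KL = 4:3 ⇒ K = (0, 3/7)
2·[QLR] = -3/4, 2·[QKX] = -1/7
[QLR]:[QKX] = -3/4:-1/7 = 21/4

[QLR]:[QKX] = 21/4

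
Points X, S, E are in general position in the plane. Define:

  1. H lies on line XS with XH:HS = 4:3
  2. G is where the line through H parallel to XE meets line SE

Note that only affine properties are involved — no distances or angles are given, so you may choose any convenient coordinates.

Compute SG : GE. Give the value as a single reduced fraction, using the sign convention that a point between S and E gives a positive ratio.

SG:GE = 3/4

Choose coordinates X = (0, 0), S = (1, 0), E = (0, 1).
1. H lies on line XS with XH:HS = 4:3 ⇒ H = (4/7, 0)
2. G is where the line through H parallel to XE meets line SE ⇒ G = (4/7, 3/7)
G = S + t·(E−S) with t = 3/7, so SG:GE = t:(1−t) = 3/7:4/7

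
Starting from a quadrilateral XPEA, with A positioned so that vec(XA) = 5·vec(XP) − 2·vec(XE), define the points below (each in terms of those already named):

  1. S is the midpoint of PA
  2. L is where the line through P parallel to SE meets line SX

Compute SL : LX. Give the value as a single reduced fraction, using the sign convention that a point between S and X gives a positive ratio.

Work in coordinates with X = (0, 0), P = (1, 0), E = (0, 1), A = (5, -2).
1. S is the midpoint of PA ⇒ S = (3, -1)
2. L is where the line through P parallel to SE meets line SX ⇒ L = (2, -2/3)
L = S + t·(X−S) with t = 1/3, so SL:LX = t:(1−t) = 1/3:2/3

SL:LX = 1/2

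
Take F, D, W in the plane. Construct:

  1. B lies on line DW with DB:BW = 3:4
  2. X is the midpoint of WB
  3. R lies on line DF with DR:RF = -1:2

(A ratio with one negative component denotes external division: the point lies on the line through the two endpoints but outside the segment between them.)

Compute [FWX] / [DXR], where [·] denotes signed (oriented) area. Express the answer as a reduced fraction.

[FWX]:[DXR] = 2/5

Choose coordinates F = (0, 0), D = (1, 0), W = (0, 1).
1. B lies on line DW with DB:BW = 3:4 ⇒ B = (4/7, 3/7)
2. X is the midpoint of WB ⇒ X = (2/7, 5/7)
3. R lies on line DF with DR:RF = -1:2 ⇒ R = (2, 0)
2·[FWX] = -2/7, 2·[DXR] = -5/7
[FWX]:[DXR] = -2/7:-5/7 = 2/5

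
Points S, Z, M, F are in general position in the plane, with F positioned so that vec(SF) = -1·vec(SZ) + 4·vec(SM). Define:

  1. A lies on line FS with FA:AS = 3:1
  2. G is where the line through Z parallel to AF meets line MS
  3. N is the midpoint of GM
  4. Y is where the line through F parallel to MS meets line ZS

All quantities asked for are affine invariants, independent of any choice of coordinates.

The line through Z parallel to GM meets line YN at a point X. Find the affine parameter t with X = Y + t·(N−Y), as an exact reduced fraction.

Set S = (0, 0), Z = (1, 0), M = (0, 1), F = (-1, 4); any affine frame gives the same invariant.
1. A lies on line FS with FA:AS = 3:1 ⇒ A = (-1/4, 1)
2. G is where the line through Z parallel to AF meets line MS ⇒ G = (0, 4)
3. N is the midpoint of GM ⇒ N = (0, 5/2)
4. Y is where the line through F parallel to MS meets line ZS ⇒ Y = (-1, 0)
through Z parallel to GM: direction (0, -3); meets YN at X = (1, 5)
X = Y + t·(N−Y) with t = 2

t = 2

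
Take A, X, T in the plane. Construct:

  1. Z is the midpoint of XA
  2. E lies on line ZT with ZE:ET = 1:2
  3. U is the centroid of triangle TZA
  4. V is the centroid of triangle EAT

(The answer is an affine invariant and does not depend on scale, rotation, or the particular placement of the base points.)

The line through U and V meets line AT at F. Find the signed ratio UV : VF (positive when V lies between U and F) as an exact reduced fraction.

UV:VF = 1/2

Set A = (0, 0), X = (1, 0), T = (0, 1); any affine frame gives the same invariant.
1. Z is the midpoint of XA ⇒ Z = (1/2, 0)
2. E lies on line ZT with ZE:ET = 1:2 ⇒ E = (1/3, 1/3)
3. U is the centroid of triangle TZA ⇒ U = (1/6, 1/3)
4. V is the centroid of triangle EAT ⇒ V = (1/9, 4/9)
line UV meets AT at F = (0, 2/3)
V = U + t·(F−U) with t = 1/3, so UV:VF = 1/3:2/3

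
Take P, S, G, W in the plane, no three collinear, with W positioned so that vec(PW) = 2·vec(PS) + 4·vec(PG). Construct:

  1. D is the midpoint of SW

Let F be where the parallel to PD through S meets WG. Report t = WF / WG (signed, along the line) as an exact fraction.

Set P = (0, 0), S = (1, 0), G = (0, 1), W = (2, 4); any affine frame gives the same invariant.
1. D is the midpoint of SW ⇒ D = (3/2, 2)
through S parallel to PD: direction (3/2, 2); meets WG at F = (-14, -20)
F = W + t·(G−W) with t = 8

t = 8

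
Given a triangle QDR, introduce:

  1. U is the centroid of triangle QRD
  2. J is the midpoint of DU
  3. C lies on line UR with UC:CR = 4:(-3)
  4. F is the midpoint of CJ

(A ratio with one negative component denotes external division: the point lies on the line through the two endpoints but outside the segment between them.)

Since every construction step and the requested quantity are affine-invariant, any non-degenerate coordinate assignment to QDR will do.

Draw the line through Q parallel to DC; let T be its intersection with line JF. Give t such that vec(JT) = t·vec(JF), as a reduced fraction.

t = -7

Set Q = (0, 0), D = (1, 0), R = (0, 1); any affine frame gives the same invariant.
1. U is the centroid of triangle QRD ⇒ U = (1/3, 1/3)
2. J is the midpoint of DU ⇒ J = (2/3, 1/6)
3. C lies on line UR with UC:CR = 4:(-3) ⇒ C = (-1, 3)
4. F is the midpoint of CJ ⇒ F = (-1/6, 19/12)
through Q parallel to DC: direction (-2, 3); meets JF at T = (13/2, -39/4)
T = J + t·(F−J) with t = -7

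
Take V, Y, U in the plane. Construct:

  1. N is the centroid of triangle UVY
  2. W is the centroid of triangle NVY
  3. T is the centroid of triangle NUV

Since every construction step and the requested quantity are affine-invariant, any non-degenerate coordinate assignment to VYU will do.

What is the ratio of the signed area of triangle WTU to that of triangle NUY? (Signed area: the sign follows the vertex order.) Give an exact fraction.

Work in coordinates with V = (0, 0), Y = (1, 0), U = (0, 1).
1. N is the centroid of triangle UVY ⇒ N = (1/3, 1/3)
2. W is the centroid of triangle NVY ⇒ W = (4/9, 1/9)
3. T is the centroid of triangle NUV ⇒ T = (1/9, 4/9)
2·[WTU] = -4/27, 2·[NUY] = -1/3
[WTU]:[NUY] = -4/27:-1/3 = 4/9

[WTU]:[NUY] = 4/9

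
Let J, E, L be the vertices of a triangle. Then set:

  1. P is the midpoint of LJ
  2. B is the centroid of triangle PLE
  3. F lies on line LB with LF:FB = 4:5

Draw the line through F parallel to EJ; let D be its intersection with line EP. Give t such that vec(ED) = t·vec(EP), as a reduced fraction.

t = 14/9

Choose coordinates J = (0, 0), E = (1, 0), L = (0, 1).
1. P is the midpoint of LJ ⇒ P = (0, 1/2)
2. B is the centroid of triangle PLE ⇒ B = (1/3, 1/2)
3. F lies on line LB with LF:FB = 4:5 ⇒ F = (4/27, 7/9)
through F parallel to EJ: direction (-1, 0); meets EP at D = (-5/9, 7/9)
D = E + t·(P−E) with t = 14/9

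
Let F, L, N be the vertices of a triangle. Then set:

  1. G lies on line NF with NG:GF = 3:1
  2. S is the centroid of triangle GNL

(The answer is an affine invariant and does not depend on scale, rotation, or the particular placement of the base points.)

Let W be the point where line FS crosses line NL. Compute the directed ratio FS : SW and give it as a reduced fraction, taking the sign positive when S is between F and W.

Assign F = (0, 0), L = (1, 0), N = (0, 1) — the answer is frame-independent, so this choice is without loss of generality.
1. G lies on line NF with NG:GF = 3:1 ⇒ G = (0, 1/4)
2. S is the centroid of triangle GNL ⇒ S = (1/3, 5/12)
line FS meets NL at W = (4/9, 5/9)
S = F + t·(W−F) with t = 3/4, so FS:SW = 3/4:1/4

FS:SW = 3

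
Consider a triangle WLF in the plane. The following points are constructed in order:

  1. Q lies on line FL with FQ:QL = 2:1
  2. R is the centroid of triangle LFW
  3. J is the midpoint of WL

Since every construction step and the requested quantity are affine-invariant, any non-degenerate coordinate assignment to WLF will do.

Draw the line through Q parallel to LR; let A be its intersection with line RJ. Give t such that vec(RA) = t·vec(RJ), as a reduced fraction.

t = -2/3

Set W = (0, 0), L = (1, 0), F = (0, 1); any affine frame gives the same invariant.
1. Q lies on line FL with FQ:QL = 2:1 ⇒ Q = (2/3, 1/3)
2. R is the centroid of triangle LFW ⇒ R = (1/3, 1/3)
3. J is the midpoint of WL ⇒ J = (1/2, 0)
through Q parallel to LR: direction (-2/3, 1/3); meets RJ at A = (2/9, 5/9)
A = R + t·(J−R) with t = -2/3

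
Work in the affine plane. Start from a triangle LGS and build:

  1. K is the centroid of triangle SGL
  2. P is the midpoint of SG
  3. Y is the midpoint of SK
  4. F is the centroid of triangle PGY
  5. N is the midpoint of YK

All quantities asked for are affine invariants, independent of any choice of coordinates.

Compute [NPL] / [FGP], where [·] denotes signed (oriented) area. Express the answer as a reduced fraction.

[NPL]:[FGP] = -9/2

Choose coordinates L = (0, 0), G = (1, 0), S = (0, 1).
1. K is the centroid of triangle SGL ⇒ K = (1/3, 1/3)
2. P is the midpoint of SG ⇒ P = (1/2, 1/2)
3. Y is the midpoint of SK ⇒ Y = (1/6, 2/3)
4. F is the centroid of triangle PGY ⇒ F = (5/9, 7/18)
5. N is the midpoint of YK ⇒ N = (1/4, 1/2)
2·[NPL] = -1/8, 2·[FGP] = 1/36
[NPL]:[FGP] = -1/8:1/36 = -9/2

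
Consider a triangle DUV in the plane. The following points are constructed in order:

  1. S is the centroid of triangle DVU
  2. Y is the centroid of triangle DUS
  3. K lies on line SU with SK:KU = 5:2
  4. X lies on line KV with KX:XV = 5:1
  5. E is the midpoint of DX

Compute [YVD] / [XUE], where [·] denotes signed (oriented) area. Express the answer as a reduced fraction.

Work in coordinates with D = (0, 0), U = (1, 0), V = (0, 1).
1. S is the centroid of triangle DVU ⇒ S = (1/3, 1/3)
2. Y is the centroid of triangle DUS ⇒ Y = (4/9, 1/9)
3. K lies on line SU with SK:KU = 5:2 ⇒ K = (17/21, 2/21)
4. X lies on line KV with KX:XV = 5:1 ⇒ X = (17/126, 107/126)
5. E is the midpoint of DX ⇒ E = (17/252, 107/252)
2·[YVD] = 4/9, 2·[XUE] = -107/252
[YVD]:[XUE] = 4/9:-107/252 = -112/107

[YVD]:[XUE] = -112/107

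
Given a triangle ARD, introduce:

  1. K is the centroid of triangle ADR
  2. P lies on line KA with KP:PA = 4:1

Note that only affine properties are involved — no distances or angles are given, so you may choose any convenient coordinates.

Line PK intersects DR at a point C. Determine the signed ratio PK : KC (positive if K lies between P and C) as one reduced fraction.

Assign A = (0, 0), R = (1, 0), D = (0, 1) — the answer is frame-independent, so this choice is without loss of generality.
1. K is the centroid of triangle ADR ⇒ K = (1/3, 1/3)
2. P lies on line KA with KP:PA = 4:1 ⇒ P = (1/15, 1/15)
line PK meets DR at C = (1/2, 1/2)
K = P + t·(C−P) with t = 8/13, so PK:KC = 8/13:5/13

PK:KC = 8/5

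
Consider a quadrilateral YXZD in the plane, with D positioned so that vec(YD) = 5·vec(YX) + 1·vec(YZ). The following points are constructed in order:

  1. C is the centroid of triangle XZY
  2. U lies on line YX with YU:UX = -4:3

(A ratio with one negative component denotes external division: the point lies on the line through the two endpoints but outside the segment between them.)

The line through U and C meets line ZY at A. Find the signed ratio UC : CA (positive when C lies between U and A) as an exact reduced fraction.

UC:CA = 11

Assign Y = (0, 0), X = (1, 0), Z = (0, 1), D = (5, 1) — the answer is frame-independent, so this choice is without loss of generality.
1. C is the centroid of triangle XZY ⇒ C = (1/3, 1/3)
2. U lies on line YX with YU:UX = -4:3 ⇒ U = (4, 0)
line UC meets ZY at A = (0, 4/11)
C = U + t·(A−U) with t = 11/12, so UC:CA = 11/12:1/12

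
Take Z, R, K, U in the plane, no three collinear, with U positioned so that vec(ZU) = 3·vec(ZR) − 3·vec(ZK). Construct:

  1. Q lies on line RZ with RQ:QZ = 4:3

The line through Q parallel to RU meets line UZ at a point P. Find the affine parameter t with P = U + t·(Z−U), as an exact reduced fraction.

t = 4/7

Assign Z = (0, 0), R = (1, 0), K = (0, 1), U = (3, -3) — the answer is frame-independent, so this choice is without loss of generality.
1. Q lies on line RZ with RQ:QZ = 4:3 ⇒ Q = (3/7, 0)
through Q parallel to RU: direction (2, -3); meets UZ at P = (9/7, -9/7)
P = U + t·(Z−U) with t = 4/7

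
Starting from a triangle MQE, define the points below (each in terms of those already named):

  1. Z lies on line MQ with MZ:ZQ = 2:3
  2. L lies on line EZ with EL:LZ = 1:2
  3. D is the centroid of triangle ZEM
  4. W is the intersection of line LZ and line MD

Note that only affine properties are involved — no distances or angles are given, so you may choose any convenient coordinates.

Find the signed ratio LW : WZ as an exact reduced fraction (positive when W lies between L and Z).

LW:WZ = 1/3

Set M = (0, 0), Q = (1, 0), E = (0, 1); any affine frame gives the same invariant.
1. Z lies on line MQ with MZ:ZQ = 2:3 ⇒ Z = (2/5, 0)
2. L lies on line EZ with EL:LZ = 1:2 ⇒ L = (2/15, 2/3)
3. D is the centroid of triangle ZEM ⇒ D = (2/15, 1/3)
4. W is the intersection of line LZ and line MD ⇒ W = (1/5, 1/2)
W = L + t·(Z−L) with t = 1/4, so LW:WZ = t:(1−t) = 1/4:3/4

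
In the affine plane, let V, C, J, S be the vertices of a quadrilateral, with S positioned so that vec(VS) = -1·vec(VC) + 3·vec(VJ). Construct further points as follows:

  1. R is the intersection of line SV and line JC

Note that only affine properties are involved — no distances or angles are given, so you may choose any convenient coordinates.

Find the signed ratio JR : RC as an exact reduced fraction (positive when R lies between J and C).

JR:RC = -1/3

Assign V = (0, 0), C = (1, 0), J = (0, 1), S = (-1, 3) — the answer is frame-independent, so this choice is without loss of generality.
1. R is the intersection of line SV and line JC ⇒ R = (-1/2, 3/2)
R = J + t·(C−J) with t = -1/2, so JR:RC = t:(1−t) = -1/2:3/2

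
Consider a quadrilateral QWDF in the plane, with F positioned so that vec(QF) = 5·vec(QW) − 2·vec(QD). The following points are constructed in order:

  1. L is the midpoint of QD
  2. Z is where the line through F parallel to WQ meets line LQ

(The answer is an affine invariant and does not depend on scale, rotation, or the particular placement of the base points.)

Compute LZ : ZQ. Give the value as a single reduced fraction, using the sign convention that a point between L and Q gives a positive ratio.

LZ:ZQ = -5/4

Set Q = (0, 0), W = (1, 0), D = (0, 1), F = (5, -2); any affine frame gives the same invariant.
1. L is the midpoint of QD ⇒ L = (0, 1/2)
2. Z is where the line through F parallel to WQ meets line LQ ⇒ Z = (0, -2)
Z = L + t·(Q−L) with t = 5, so LZ:ZQ = t:(1−t) = 5:-4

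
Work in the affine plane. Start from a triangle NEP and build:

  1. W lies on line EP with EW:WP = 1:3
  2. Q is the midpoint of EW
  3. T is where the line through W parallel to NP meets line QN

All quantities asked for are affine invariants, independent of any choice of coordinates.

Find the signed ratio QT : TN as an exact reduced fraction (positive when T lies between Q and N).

QT:TN = 1/6

Work in coordinates with N = (0, 0), E = (1, 0), P = (0, 1).
1. W lies on line EP with EW:WP = 1:3 ⇒ W = (3/4, 1/4)
2. Q is the midpoint of EW ⇒ Q = (7/8, 1/8)
3. T is where the line through W parallel to NP meets line QN ⇒ T = (3/4, 3/28)
T = Q + t·(N−Q) with t = 1/7, so QT:TN = t:(1−t) = 1/7:6/7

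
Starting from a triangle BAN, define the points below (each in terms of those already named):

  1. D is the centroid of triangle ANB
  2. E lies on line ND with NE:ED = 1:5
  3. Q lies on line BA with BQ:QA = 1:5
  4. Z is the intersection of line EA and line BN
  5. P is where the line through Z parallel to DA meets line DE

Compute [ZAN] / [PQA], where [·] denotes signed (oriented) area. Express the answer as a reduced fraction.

Assign B = (0, 0), A = (1, 0), N = (0, 1) — the answer is frame-independent, so this choice is without loss of generality.
1. D is the centroid of triangle ANB ⇒ D = (1/3, 1/3)
2. E lies on line ND with NE:ED = 1:5 ⇒ E = (1/18, 8/9)
3. Q lies on line BA with BQ:QA = 1:5 ⇒ Q = (1/6, 0)
4. Z is the intersection of line EA and line BN ⇒ Z = (0, 16/17)
5. P is where the line through Z parallel to DA meets line DE ⇒ P = (2/51, 47/51)
2·[ZAN] = 1/17, 2·[PQA] = 235/306
[ZAN]:[PQA] = 1/17:235/306 = 18/235

[ZAN]:[PQA] = 18/235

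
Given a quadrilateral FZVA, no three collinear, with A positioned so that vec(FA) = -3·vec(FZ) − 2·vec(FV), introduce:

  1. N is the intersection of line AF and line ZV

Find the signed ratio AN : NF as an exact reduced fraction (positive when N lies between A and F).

Choose coordinates F = (0, 0), Z = (1, 0), V = (0, 1), A = (-3, -2).
1. N is the intersection of line AF and line ZV ⇒ N = (3/5, 2/5)
N = A + t·(F−A) with t = 6/5, so AN:NF = t:(1−t) = 6/5:-1/5

AN:NF = -6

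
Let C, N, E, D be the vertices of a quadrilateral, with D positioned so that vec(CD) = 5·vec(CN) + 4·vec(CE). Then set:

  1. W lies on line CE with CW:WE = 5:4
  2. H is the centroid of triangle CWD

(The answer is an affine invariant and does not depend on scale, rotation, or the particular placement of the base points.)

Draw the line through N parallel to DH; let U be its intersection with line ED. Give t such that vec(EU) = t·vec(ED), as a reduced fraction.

Set C = (0, 0), N = (1, 0), E = (0, 1), D = (5, 4); any affine frame gives the same invariant.
1. W lies on line CE with CW:WE = 5:4 ⇒ W = (0, 5/9)
2. H is the centroid of triangle CWD ⇒ H = (5/3, 41/27)
through N parallel to DH: direction (-10/3, -67/27); meets ED at U = (157/13, 536/65)
U = E + t·(D−E) with t = 157/65

t = 157/65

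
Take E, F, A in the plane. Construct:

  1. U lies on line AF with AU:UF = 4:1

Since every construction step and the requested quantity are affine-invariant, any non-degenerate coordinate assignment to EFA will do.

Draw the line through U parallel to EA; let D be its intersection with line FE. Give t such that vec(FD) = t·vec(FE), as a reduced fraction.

t = 1/5

Set E = (0, 0), F = (1, 0), A = (0, 1); any affine frame gives the same invariant.
1. U lies on line AF with AU:UF = 4:1 ⇒ U = (4/5, 1/5)
through U parallel to EA: direction (0, 1); meets FE at D = (4/5, 0)
D = F + t·(E−F) with t = 1/5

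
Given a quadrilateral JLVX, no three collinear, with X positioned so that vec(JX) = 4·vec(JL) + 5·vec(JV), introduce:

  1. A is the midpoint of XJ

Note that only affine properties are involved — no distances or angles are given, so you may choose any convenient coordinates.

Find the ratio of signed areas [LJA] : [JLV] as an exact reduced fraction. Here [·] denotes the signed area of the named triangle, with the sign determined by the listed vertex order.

Work in coordinates with J = (0, 0), L = (1, 0), V = (0, 1), X = (4, 5).
1. A is the midpoint of XJ ⇒ A = (2, 5/2)
2·[LJA] = -5/2, 2·[JLV] = 1
[LJA]:[JLV] = -5/2:1 = -5/2

[LJA]:[JLV] = -5/2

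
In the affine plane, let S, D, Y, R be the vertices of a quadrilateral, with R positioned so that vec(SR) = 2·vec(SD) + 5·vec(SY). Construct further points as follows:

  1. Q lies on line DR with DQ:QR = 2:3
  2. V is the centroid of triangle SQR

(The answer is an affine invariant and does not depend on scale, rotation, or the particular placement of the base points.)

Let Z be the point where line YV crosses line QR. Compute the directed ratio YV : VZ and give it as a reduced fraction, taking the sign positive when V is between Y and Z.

YV:VZ = 13/5

Work in coordinates with S = (0, 0), D = (1, 0), Y = (0, 1), R = (2, 5).
1. Q lies on line DR with DQ:QR = 2:3 ⇒ Q = (7/5, 2)
2. V is the centroid of triangle SQR ⇒ V = (17/15, 7/3)
line YV meets QR at Z = (102/65, 37/13)
V = Y + t·(Z−Y) with t = 13/18, so YV:VZ = 13/18:5/18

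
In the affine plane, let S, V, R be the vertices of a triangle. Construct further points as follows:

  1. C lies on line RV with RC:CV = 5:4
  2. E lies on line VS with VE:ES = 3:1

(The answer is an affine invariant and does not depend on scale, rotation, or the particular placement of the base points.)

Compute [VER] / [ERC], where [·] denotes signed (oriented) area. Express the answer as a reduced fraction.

[VER]:[ERC] = 9/5

Choose coordinates S = (0, 0), V = (1, 0), R = (0, 1).
1. C lies on line RV with RC:CV = 5:4 ⇒ C = (5/9, 4/9)
2. E lies on line VS with VE:ES = 3:1 ⇒ E = (1/4, 0)
2·[VER] = -3/4, 2·[ERC] = -5/12
[VER]:[ERC] = -3/4:-5/12 = 9/5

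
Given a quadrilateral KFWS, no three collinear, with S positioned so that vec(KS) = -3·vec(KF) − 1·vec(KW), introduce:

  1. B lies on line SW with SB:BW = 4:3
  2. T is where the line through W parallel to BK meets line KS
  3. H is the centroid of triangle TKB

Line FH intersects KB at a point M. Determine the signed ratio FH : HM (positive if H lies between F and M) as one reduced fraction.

FH:HM = -2/3

Assign K = (0, 0), F = (1, 0), W = (0, 1), S = (-3, -1) — the answer is frame-independent, so this choice is without loss of generality.
1. B lies on line SW with SB:BW = 4:3 ⇒ B = (-9/7, 1/7)
2. T is where the line through W parallel to BK meets line KS ⇒ T = (9/4, 3/4)
3. H is the centroid of triangle TKB ⇒ H = (9/28, 25/84)
line FH meets KB at M = (75/56, -25/168)
H = F + t·(M−F) with t = -2, so FH:HM = -2:3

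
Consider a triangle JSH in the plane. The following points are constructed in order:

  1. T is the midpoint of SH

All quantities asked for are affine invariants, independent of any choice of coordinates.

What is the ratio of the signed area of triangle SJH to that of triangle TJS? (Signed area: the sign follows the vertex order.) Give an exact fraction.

Set J = (0, 0), S = (1, 0), H = (0, 1); any affine frame gives the same invariant.
1. T is the midpoint of SH ⇒ T = (1/2, 1/2)
2·[SJH] = -1, 2·[TJS] = 1/2
[SJH]:[TJS] = -1:1/2 = -2

[SJH]:[TJS] = -2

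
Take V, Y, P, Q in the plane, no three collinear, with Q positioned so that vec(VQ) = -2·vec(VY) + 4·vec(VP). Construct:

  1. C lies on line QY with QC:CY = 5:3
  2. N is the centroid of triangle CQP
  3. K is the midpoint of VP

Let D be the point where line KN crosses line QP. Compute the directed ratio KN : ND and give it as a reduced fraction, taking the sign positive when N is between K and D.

KN:ND = -29/5

Set V = (0, 0), Y = (1, 0), P = (0, 1), Q = (-2, 4); any affine frame gives the same invariant.
1. C lies on line QY with QC:CY = 5:3 ⇒ C = (-1/8, 3/2)
2. N is the centroid of triangle CQP ⇒ N = (-17/24, 13/6)
3. K is the midpoint of VP ⇒ K = (0, 1/2)
line KN meets QP at D = (-17/29, 109/58)
N = K + t·(D−K) with t = 29/24, so KN:ND = 29/24:-5/24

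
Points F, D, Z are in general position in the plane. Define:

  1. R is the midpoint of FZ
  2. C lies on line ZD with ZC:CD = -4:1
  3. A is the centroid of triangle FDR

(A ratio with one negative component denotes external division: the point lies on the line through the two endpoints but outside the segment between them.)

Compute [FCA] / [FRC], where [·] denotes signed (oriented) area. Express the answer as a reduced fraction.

Work in coordinates with F = (0, 0), D = (1, 0), Z = (0, 1).
1. R is the midpoint of FZ ⇒ R = (0, 1/2)
2. C lies on line ZD with ZC:CD = -4:1 ⇒ C = (4/3, -1/3)
3. A is the centroid of triangle FDR ⇒ A = (1/3, 1/6)
2·[FCA] = 1/3, 2·[FRC] = -2/3
[FCA]:[FRC] = 1/3:-2/3 = -1/2

[FCA]:[FRC] = -1/2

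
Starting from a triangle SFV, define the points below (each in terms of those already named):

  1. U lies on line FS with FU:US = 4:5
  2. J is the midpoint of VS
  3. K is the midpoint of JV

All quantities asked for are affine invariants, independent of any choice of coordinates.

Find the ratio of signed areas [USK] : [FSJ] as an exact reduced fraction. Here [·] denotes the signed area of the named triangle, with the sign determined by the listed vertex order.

Set S = (0, 0), F = (1, 0), V = (0, 1); any affine frame gives the same invariant.
1. U lies on line FS with FU:US = 4:5 ⇒ U = (5/9, 0)
2. J is the midpoint of VS ⇒ J = (0, 1/2)
3. K is the midpoint of JV ⇒ K = (0, 3/4)
2·[USK] = -5/12, 2·[FSJ] = -1/2
[USK]:[FSJ] = -5/12:-1/2 = 5/6

[USK]:[FSJ] = 5/6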